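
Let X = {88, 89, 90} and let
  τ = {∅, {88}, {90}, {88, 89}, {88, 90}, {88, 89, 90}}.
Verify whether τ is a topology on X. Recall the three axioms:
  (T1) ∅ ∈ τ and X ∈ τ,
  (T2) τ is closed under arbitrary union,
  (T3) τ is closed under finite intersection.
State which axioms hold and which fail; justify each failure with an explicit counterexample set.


τ IS a topology on X.

Axiom (T1): ∅ ∈ τ? Yes; X ∈ τ? Yes.
Axiom (T2/T3): check pairwise unions and intersections of members of τ.
All pairwise intersections and unions checked — each lies in τ. Therefore τ satisfies (T1), (T2), (T3): it IS a topology on X.


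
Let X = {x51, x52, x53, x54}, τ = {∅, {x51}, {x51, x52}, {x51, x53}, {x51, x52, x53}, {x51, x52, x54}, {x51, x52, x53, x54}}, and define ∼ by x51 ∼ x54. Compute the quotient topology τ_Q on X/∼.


X/∼ = {[x51=x54], [x52], [x53]}; |τ_Q| = 3.

Equivalence classes: [x51=x54], [x52], [x53].
Quotient map π: X → X/∼ sends x51 ↦ [x51=x54], x52 ↦ [x52], x53 ↦ [x53], x54 ↦ [x51=x54].
For each subset V ⊆ X/∼, compute π^{-1}(V) ⊆ X and check whether π^{-1}(V) ∈ τ. V is open in τ_Q iff π^{-1}(V) ∈ τ.
  V = {}: π^{-1}(V) = ∅ ∈ τ ✓.
  V = {[x51=x54]}: π^{-1}(V) = {x51, x54} ∉ τ ✗.
  V = {[x52]}: π^{-1}(V) = {x52} ∉ τ ✗.
  V = {[x51=x54], [x52]}: π^{-1}(V) = {x51, x52, x54} ∈ τ ✓.
  V = {[x53]}: π^{-1}(V) = {x53} ∉ τ ✗.
  V = {[x51=x54], [x53]}: π^{-1}(V) = {x51, x53, x54} ∉ τ ✗.
  V = {[x52], [x53]}: π^{-1}(V) = {x52, x53} ∉ τ ✗.
  V = {[x51=x54], [x52], [x53]}: π^{-1}(V) = {x51, x52, x53, x54} ∈ τ ✓.
Open sets in the quotient: τ_Q = {{}, {[x51=x54], [x52]}, {[x51=x54], [x52], [x53]}} (3 elements).


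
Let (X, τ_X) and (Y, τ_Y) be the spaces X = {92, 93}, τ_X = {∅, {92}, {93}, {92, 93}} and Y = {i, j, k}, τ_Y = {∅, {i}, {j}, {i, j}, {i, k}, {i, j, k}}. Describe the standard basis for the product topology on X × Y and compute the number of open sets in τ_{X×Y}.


Basis B = {∅ × ∅, {92} × {i}, {92} × {j}, {93} × {i}, {93} × {j}, {92} × {i, j}, {92} × {i, k}, {92, 93} × {i}, {92, 93} × {j}, {93} × {i, j}, {93} × {i, k}, {92} × {i, j, k}, {93} × {i, j, k}, {92, 93} × {i, j}, {92, 93} × {i, k}, {92, 93} × {i, j, k}}; |τ_{X×Y}| = 36.

Enumerate products U × V with U ∈ τ_X, V ∈ τ_Y (deduplicated):
  ∅ × ∅ = {} (∅)
  {92} × {i} = {(92,i)}
  {92} × {j} = {(92,j)}
  {93} × {i} = {(93,i)}
  {93} × {j} = {(93,j)}
  {92} × {i, j} = {(92,i), (92,j)}
  {92} × {i, k} = {(92,i), (92,k)}
  {92, 93} × {i} = {(92,i), (93,i)}
  {92, 93} × {j} = {(92,j), (93,j)}
  {93} × {i, j} = {(93,i), (93,j)}
  {93} × {i, k} = {(93,i), (93,k)}
  {92} × {i, j, k} = {(92,i), (92,j), (92,k)}
  {93} × {i, j, k} = {(93,i), (93,j), (93,k)}
  {92, 93} × {i, j} = {(92,i), (92,j), (93,i), (93,j)}
  {92, 93} × {i, k} = {(92,i), (92,k), (93,i), (93,k)}
  {92, 93} × {i, j, k} = {(92,i), (92,j), (92,k), (93,i), (93,j), (93,k)}
These 16 distinct sets form the basis B.
Close under arbitrary unions to get τ_{X×Y}; counting gives |τ_{X×Y}| = 36.


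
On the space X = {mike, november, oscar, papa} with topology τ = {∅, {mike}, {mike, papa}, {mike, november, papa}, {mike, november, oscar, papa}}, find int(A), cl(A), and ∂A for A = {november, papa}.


int(A) = ∅, cl(A) = {november, oscar, papa}, ∂A = {november, oscar, papa}.

Closed sets in (X, τ) are complements of opens:
  closed(X, τ) = {∅, {oscar}, {november, oscar}, {november, oscar, papa}, {mike, november, oscar, papa}}.
int(A) = ⋃ {U ∈ τ : U ⊆ A}. Opens contained in A: ∅.
Taking the union of these: int(A) = ∅.
cl(A) = ⋂ {C closed : A ⊆ C}. Closed sets containing A: {november, oscar, papa}, {mike, november, oscar, papa}.
Intersecting these: cl(A) = {november, oscar, papa}.
∂A = cl(A) ∖ int(A) = {november, oscar, papa} ∖ ∅ = {november, oscar, papa}.


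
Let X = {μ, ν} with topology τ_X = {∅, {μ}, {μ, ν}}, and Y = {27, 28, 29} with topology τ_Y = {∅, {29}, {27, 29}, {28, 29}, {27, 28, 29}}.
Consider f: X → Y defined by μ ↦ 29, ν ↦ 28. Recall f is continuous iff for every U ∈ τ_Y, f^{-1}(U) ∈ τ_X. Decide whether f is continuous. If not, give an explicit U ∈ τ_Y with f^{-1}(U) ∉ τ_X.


f IS continuous.

Compute f^{-1}(U) for each U ∈ τ_Y:
  U = ∅: f^{-1}(U) = ∅ ∈ τ_X ✓.
  U = {29}: f^{-1}(U) = {μ} ∈ τ_X ✓.
  U = {27, 29}: f^{-1}(U) = {μ} ∈ τ_X ✓.
  U = {28, 29}: f^{-1}(U) = {μ, ν} ∈ τ_X ✓.
  U = {27, 28, 29}: f^{-1}(U) = {μ, ν} ∈ τ_X ✓.
Every preimage lies in τ_X, so f IS continuous.


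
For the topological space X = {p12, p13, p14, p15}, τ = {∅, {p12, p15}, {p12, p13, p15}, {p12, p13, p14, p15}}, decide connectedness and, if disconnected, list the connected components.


(X, τ) is connected.

Find clopen sets (U ∈ τ with X ∖ U ∈ τ):
  U = ∅, X ∖ U = {p12, p13, p14, p15} — both open, so U is clopen.
  U = {p12, p13, p14, p15}, X ∖ U = ∅ — both open, so U is clopen.
Only trivial clopens (∅ and X) exist, so (X, τ) is connected.
Compute connected components by grouping points that agree on all clopens:
  component: {p12, p13, p14, p15}


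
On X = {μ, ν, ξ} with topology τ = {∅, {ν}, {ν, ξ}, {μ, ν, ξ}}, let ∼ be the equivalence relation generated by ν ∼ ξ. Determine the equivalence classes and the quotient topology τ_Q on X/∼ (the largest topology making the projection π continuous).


X/∼ = {[μ], [ν=ξ]}; |τ_Q| = 3.

Equivalence classes: [μ], [ν=ξ].
Quotient map π: X → X/∼ sends μ ↦ [μ], ν ↦ [ν=ξ], ξ ↦ [ν=ξ].
For each subset V ⊆ X/∼, compute π^{-1}(V) ⊆ X and check whether π^{-1}(V) ∈ τ. V is open in τ_Q iff π^{-1}(V) ∈ τ.
  V = {}: π^{-1}(V) = ∅ ∈ τ ✓.
  V = {[μ]}: π^{-1}(V) = {μ} ∉ τ ✗.
  V = {[ν=ξ]}: π^{-1}(V) = {ν, ξ} ∈ τ ✓.
  V = {[μ], [ν=ξ]}: π^{-1}(V) = {μ, ν, ξ} ∈ τ ✓.
Open sets in the quotient: τ_Q = {{}, {[ν=ξ]}, {[μ], [ν=ξ]}} (3 elements).


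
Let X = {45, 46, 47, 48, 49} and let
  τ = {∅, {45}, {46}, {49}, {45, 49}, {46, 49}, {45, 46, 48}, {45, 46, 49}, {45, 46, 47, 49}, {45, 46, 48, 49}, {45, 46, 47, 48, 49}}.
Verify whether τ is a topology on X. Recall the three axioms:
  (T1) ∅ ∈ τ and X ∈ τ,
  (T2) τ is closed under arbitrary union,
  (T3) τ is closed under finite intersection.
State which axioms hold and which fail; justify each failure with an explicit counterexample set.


τ is NOT a topology on X.

Axiom (T1): ∅ ∈ τ? Yes; X ∈ τ? Yes.
Axiom (T2/T3): check pairwise unions and intersections of members of τ.
Counterexample for (T2): {45} ∪ {46} = {45, 46} ∉ τ. Therefore τ is NOT a topology.


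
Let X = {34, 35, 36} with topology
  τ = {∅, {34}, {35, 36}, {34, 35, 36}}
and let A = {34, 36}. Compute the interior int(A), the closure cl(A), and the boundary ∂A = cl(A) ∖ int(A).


int(A) = {34}, cl(A) = {34, 35, 36}, ∂A = {35, 36}.

Closed sets in (X, τ) are complements of opens:
  closed(X, τ) = {∅, {34}, {35, 36}, {34, 35, 36}}.
int(A) = ⋃ {U ∈ τ : U ⊆ A}. Opens contained in A: ∅, {34}.
Taking the union of these: int(A) = {34}.
cl(A) = ⋂ {C closed : A ⊆ C}. Closed sets containing A: {34, 35, 36}.
Intersecting these: cl(A) = {34, 35, 36}.
∂A = cl(A) ∖ int(A) = {34, 35, 36} ∖ {34} = {35, 36}.


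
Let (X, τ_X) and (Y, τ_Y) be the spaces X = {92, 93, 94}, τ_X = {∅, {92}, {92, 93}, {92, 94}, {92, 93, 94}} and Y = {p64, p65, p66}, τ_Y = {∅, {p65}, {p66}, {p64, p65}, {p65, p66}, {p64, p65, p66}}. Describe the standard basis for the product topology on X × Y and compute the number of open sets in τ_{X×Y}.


Basis B = {∅ × ∅, {92} × {p65}, {92} × {p66}, {92} × {p64, p65}, {92} × {p65, p66}, {92, 93} × {p65}, {92, 94} × {p65}, {92, 93} × {p66}, {92, 94} × {p66}, {92} × {p64, p65, p66}, {92, 93, 94} × {p65}, {92, 93, 94} × {p66}, {92, 93} × {p64, p65}, {92, 94} × {p64, p65}, {92, 93} × {p65, p66}, {92, 94} × {p65, p66}, {92, 93} × {p64, p65, p66}, {92, 94} × {p64, p65, p66}, {92, 93, 94} × {p64, p65}, {92, 93, 94} × {p65, p66}, {92, 93, 94} × {p64, p65, p66}}; |τ_{X×Y}| = 70.

Enumerate products U × V with U ∈ τ_X, V ∈ τ_Y (deduplicated):
  ∅ × ∅ = {} (∅)
  {92} × {p65} = {(92,p65)}
  {92} × {p66} = {(92,p66)}
  {92} × {p64, p65} = {(92,p64), (92,p65)}
  {92} × {p65, p66} = {(92,p65), (92,p66)}
  {92, 93} × {p65} = {(92,p65), (93,p65)}
  {92, 94} × {p65} = {(92,p65), (94,p65)}
  {92, 93} × {p66} = {(92,p66), (93,p66)}
  {92, 94} × {p66} = {(92,p66), (94,p66)}
  {92} × {p64, p65, p66} = {(92,p64), (92,p65), (92,p66)}
  {92, 93, 94} × {p65} = {(92,p65), (93,p65), (94,p65)}
  {92, 93, 94} × {p66} = {(92,p66), (93,p66), (94,p66)}
  {92, 93} × {p64, p65} = {(92,p64), (92,p65), (93,p64), (93,p65)}
  {92, 94} × {p64, p65} = {(92,p64), (92,p65), (94,p64), (94,p65)}
  {92, 93} × {p65, p66} = {(92,p65), (92,p66), (93,p65), (93,p66)}
  {92, 94} × {p65, p66} = {(92,p65), (92,p66), (94,p65), (94,p66)}
  {92, 93} × {p64, p65, p66} = {(92,p64), (92,p65), (92,p66), (93,p64), (93,p65), (93,p66)}
  {92, 94} × {p64, p65, p66} = {(92,p64), (92,p65), (92,p66), (94,p64), (94,p65), (94,p66)}
  {92, 93, 94} × {p64, p65} = {(92,p64), (92,p65), (93,p64), (93,p65), (94,p64), (94,p65)}
  {92, 93, 94} × {p65, p66} = {(92,p65), (92,p66), (93,p65), (93,p66), (94,p65), (94,p66)}
  {92, 93, 94} × {p64, p65, p66} = {(92,p64), (92,p65), (92,p66), (93,p64), (93,p65), (93,p66), (94,p64), (94,p65), (94,p66)}
These 21 distinct sets form the basis B.
Close under arbitrary unions to get τ_{X×Y}; counting gives |τ_{X×Y}| = 70.


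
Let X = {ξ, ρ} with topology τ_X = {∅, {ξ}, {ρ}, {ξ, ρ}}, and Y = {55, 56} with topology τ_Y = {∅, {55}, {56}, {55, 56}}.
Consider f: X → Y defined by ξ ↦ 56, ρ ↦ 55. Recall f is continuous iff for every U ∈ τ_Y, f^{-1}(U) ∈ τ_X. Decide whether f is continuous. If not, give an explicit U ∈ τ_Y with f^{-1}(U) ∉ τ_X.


f IS continuous.

Compute f^{-1}(U) for each U ∈ τ_Y:
  U = ∅: f^{-1}(U) = ∅ ∈ τ_X ✓.
  U = {55}: f^{-1}(U) = {ρ} ∈ τ_X ✓.
  U = {56}: f^{-1}(U) = {ξ} ∈ τ_X ✓.
  U = {55, 56}: f^{-1}(U) = {ξ, ρ} ∈ τ_X ✓.
Every preimage lies in τ_X, so f IS continuous.


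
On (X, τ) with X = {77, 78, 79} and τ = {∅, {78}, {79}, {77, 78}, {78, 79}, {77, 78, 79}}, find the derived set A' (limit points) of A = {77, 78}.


A' = {77}

For each x ∈ X, list the open sets U ∈ τ with x ∈ U, then check whether U ∩ (A ∖ {x}) ≠ ∅ for every such U.
  x = 77: opens ∋ x are {77, 78}, {77, 78, 79}; each meets A ∖ {77}, so x IS a limit point.
  x = 78: open {78} ∋ x has {78} ∩ (A ∖ {78}) = ∅, so x is NOT a limit point.
  x = 79: open {79} ∋ x has {79} ∩ (A ∖ {79}) = ∅, so x is NOT a limit point.
Collecting: A' = {77}.


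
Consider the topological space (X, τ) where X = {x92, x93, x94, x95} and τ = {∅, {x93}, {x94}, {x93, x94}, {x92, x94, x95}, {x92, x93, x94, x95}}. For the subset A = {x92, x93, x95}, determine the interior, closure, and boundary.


int(A) = {x93}, cl(A) = {x92, x93, x95}, ∂A = {x92, x95}.

Closed sets in (X, τ) are complements of opens:
  closed(X, τ) = {∅, {x93}, {x92, x95}, {x92, x93, x95}, {x92, x94, x95}, {x92, x93, x94, x95}}.
int(A) = ⋃ {U ∈ τ : U ⊆ A}. Opens contained in A: ∅, {x93}.
Taking the union of these: int(A) = {x93}.
cl(A) = ⋂ {C closed : A ⊆ C}. Closed sets containing A: {x92, x93, x95}, {x92, x93, x94, x95}.
Intersecting these: cl(A) = {x92, x93, x95}.
∂A = cl(A) ∖ int(A) = {x92, x93, x95} ∖ {x93} = {x92, x95}.


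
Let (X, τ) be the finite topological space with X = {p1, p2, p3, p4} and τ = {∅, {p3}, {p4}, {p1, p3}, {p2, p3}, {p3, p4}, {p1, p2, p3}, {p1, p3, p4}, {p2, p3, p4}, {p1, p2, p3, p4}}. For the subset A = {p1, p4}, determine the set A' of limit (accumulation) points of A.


A' = ∅

For each x ∈ X, list the open sets U ∈ τ with x ∈ U, then check whether U ∩ (A ∖ {x}) ≠ ∅ for every such U.
  x = p1: open {p1, p3} ∋ x has {p1, p3} ∩ (A ∖ {p1}) = ∅, so x is NOT a limit point.
  x = p2: open {p2, p3} ∋ x has {p2, p3} ∩ (A ∖ {p2}) = ∅, so x is NOT a limit point.
  x = p3: open {p3} ∋ x has {p3} ∩ (A ∖ {p3}) = ∅, so x is NOT a limit point.
  x = p4: open {p4} ∋ x has {p4} ∩ (A ∖ {p4}) = ∅, so x is NOT a limit point.
Collecting: A' = ∅.


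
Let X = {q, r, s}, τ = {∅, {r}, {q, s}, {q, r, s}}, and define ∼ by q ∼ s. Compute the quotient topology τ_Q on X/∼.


X/∼ = {[q=s], [r]}; |τ_Q| = 4.

Equivalence classes: [q=s], [r].
Quotient map π: X → X/∼ sends q ↦ [q=s], r ↦ [r], s ↦ [q=s].
For each subset V ⊆ X/∼, compute π^{-1}(V) ⊆ X and check whether π^{-1}(V) ∈ τ. V is open in τ_Q iff π^{-1}(V) ∈ τ.
  V = {}: π^{-1}(V) = ∅ ∈ τ ✓.
  V = {[q=s]}: π^{-1}(V) = {q, s} ∈ τ ✓.
  V = {[r]}: π^{-1}(V) = {r} ∈ τ ✓.
  V = {[q=s], [r]}: π^{-1}(V) = {q, r, s} ∈ τ ✓.
Open sets in the quotient: τ_Q = {{}, {[q=s]}, {[r]}, {[q=s], [r]}} (4 elements).


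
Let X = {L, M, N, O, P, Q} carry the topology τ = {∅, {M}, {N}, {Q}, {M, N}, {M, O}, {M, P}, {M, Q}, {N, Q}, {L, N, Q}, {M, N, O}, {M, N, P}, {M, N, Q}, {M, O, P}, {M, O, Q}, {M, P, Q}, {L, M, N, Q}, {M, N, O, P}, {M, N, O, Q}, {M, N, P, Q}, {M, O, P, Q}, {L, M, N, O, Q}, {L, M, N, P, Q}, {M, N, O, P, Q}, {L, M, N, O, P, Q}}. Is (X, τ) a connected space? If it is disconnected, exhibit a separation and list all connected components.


(X, τ) is disconnected; components = [{L, N, Q}, {M, O, P}].

Find clopen sets (U ∈ τ with X ∖ U ∈ τ):
  U = ∅, X ∖ U = {L, M, N, O, P, Q} — both open, so U is clopen.
  U = {L, N, Q}, X ∖ U = {M, O, P} — both open, so U is clopen.
  U = {M, O, P}, X ∖ U = {L, N, Q} — both open, so U is clopen.
  U = {L, M, N, O, P, Q}, X ∖ U = ∅ — both open, so U is clopen.
Nontrivial clopen(s) exist: e.g. {M, O, P}. So (X, τ) is disconnected.
Compute connected components by grouping points that agree on all clopens:
  component: {L, N, Q}
  component: {M, O, P}


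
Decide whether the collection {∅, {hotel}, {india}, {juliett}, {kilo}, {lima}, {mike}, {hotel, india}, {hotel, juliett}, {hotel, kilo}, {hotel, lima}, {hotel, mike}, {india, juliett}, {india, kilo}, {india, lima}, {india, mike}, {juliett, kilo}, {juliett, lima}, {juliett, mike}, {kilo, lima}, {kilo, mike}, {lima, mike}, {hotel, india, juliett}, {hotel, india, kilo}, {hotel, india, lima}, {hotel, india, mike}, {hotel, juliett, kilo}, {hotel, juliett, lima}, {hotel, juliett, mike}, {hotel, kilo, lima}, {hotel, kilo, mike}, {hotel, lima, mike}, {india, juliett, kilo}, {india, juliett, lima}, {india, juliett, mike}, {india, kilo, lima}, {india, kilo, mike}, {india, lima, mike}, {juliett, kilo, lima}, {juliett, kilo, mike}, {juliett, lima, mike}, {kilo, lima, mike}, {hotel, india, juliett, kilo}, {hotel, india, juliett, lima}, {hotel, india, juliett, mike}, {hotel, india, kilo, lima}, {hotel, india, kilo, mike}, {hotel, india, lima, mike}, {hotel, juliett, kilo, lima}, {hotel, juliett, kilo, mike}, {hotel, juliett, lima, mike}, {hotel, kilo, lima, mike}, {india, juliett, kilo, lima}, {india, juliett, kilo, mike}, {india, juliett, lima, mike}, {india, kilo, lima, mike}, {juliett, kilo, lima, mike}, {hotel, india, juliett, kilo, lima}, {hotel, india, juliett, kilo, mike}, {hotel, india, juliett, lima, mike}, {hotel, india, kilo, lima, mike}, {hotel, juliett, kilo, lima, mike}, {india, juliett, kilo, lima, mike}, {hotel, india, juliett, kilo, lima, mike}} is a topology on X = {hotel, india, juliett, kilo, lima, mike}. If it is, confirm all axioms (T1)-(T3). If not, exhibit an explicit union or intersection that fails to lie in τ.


τ IS a topology on X.

Axiom (T1): ∅ ∈ τ? Yes; X ∈ τ? Yes.
Axiom (T2/T3): check pairwise unions and intersections of members of τ.
All pairwise intersections and unions checked — each lies in τ. Therefore τ satisfies (T1), (T2), (T3): it IS a topology on X.


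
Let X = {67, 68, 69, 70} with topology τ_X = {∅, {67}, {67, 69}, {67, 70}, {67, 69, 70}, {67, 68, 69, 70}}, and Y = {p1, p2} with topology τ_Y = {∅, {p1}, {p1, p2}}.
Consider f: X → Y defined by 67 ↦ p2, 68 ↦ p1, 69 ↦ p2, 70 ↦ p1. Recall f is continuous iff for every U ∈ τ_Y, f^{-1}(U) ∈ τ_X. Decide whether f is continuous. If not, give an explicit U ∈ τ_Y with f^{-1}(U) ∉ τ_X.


f is NOT continuous.

Compute f^{-1}(U) for each U ∈ τ_Y:
  U = ∅: f^{-1}(U) = ∅ ∈ τ_X ✓.
  U = {p1}: f^{-1}(U) = {68, 70} ∉ τ_X ✗.
  U = {p1, p2}: f^{-1}(U) = {67, 68, 69, 70} ∈ τ_X ✓.
Found U = {p1} with f^{-1}(U) = {68, 70} not in τ_X. Therefore f is NOT continuous.


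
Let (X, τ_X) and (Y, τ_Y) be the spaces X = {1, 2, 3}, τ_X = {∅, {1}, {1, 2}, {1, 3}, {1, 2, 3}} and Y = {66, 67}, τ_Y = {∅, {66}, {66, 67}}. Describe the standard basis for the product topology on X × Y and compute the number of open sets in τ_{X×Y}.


Basis B = {∅ × ∅, {1} × {66}, {1} × {66, 67}, {1, 2} × {66}, {1, 3} × {66}, {1, 2, 3} × {66}, {1, 2} × {66, 67}, {1, 3} × {66, 67}, {1, 2, 3} × {66, 67}}; |τ_{X×Y}| = 14.

Enumerate products U × V with U ∈ τ_X, V ∈ τ_Y (deduplicated):
  ∅ × ∅ = {} (∅)
  {1} × {66} = {(1,66)}
  {1} × {66, 67} = {(1,66), (1,67)}
  {1, 2} × {66} = {(1,66), (2,66)}
  {1, 3} × {66} = {(1,66), (3,66)}
  {1, 2, 3} × {66} = {(1,66), (2,66), (3,66)}
  {1, 2} × {66, 67} = {(1,66), (1,67), (2,66), (2,67)}
  {1, 3} × {66, 67} = {(1,66), (1,67), (3,66), (3,67)}
  {1, 2, 3} × {66, 67} = {(1,66), (1,67), (2,66), (2,67), (3,66), (3,67)}
These 9 distinct sets form the basis B.
Close under arbitrary unions to get τ_{X×Y}; counting gives |τ_{X×Y}| = 14.


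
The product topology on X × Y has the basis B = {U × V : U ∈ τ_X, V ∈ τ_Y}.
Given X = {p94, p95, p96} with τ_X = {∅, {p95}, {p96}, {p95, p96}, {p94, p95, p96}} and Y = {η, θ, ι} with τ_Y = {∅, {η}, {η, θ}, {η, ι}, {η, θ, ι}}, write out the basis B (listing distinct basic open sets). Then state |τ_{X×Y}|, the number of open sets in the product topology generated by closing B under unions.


Basis B = {∅ × ∅, {p95} × {η}, {p96} × {η}, {p95} × {η, θ}, {p95} × {η, ι}, {p95, p96} × {η}, {p96} × {η, θ}, {p96} × {η, ι}, {p94, p95, p96} × {η}, {p95} × {η, θ, ι}, {p96} × {η, θ, ι}, {p95, p96} × {η, θ}, {p95, p96} × {η, ι}, {p94, p95, p96} × {η, θ}, {p94, p95, p96} × {η, ι}, {p95, p96} × {η, θ, ι}, {p94, p95, p96} × {η, θ, ι}}; |τ_{X×Y}| = 50.

Enumerate products U × V with U ∈ τ_X, V ∈ τ_Y (deduplicated):
  ∅ × ∅ = {} (∅)
  {p95} × {η} = {(p95,η)}
  {p96} × {η} = {(p96,η)}
  {p95} × {η, θ} = {(p95,η), (p95,θ)}
  {p95} × {η, ι} = {(p95,η), (p95,ι)}
  {p95, p96} × {η} = {(p95,η), (p96,η)}
  {p96} × {η, θ} = {(p96,η), (p96,θ)}
  {p96} × {η, ι} = {(p96,η), (p96,ι)}
  {p94, p95, p96} × {η} = {(p94,η), (p95,η), (p96,η)}
  {p95} × {η, θ, ι} = {(p95,η), (p95,θ), (p95,ι)}
  {p96} × {η, θ, ι} = {(p96,η), (p96,θ), (p96,ι)}
  {p95, p96} × {η, θ} = {(p95,η), (p95,θ), (p96,η), (p96,θ)}
  {p95, p96} × {η, ι} = {(p95,η), (p95,ι), (p96,η), (p96,ι)}
  {p94, p95, p96} × {η, θ} = {(p94,η), (p94,θ), (p95,η), (p95,θ), (p96,η), (p96,θ)}
  {p94, p95, p96} × {η, ι} = {(p94,η), (p94,ι), (p95,η), (p95,ι), (p96,η), (p96,ι)}
  {p95, p96} × {η, θ, ι} = {(p95,η), (p95,θ), (p95,ι), (p96,η), (p96,θ), (p96,ι)}
  {p94, p95, p96} × {η, θ, ι} = {(p94,η), (p94,θ), (p94,ι), (p95,η), (p95,θ), (p95,ι), (p96,η), (p96,θ), (p96,ι)}
These 17 distinct sets form the basis B.
Close under arbitrary unions to get τ_{X×Y}; counting gives |τ_{X×Y}| = 50.


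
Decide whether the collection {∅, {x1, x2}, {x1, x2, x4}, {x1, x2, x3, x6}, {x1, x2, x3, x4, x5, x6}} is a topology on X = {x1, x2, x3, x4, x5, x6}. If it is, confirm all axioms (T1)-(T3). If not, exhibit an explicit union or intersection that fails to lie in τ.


τ is NOT a topology on X.

Axiom (T1): ∅ ∈ τ? Yes; X ∈ τ? Yes.
Axiom (T2/T3): check pairwise unions and intersections of members of τ.
Counterexample for (T2): {x1, x2, x4} ∪ {x1, x2, x3, x6} = {x1, x2, x3, x4, x6} ∉ τ. Therefore τ is NOT a topology.


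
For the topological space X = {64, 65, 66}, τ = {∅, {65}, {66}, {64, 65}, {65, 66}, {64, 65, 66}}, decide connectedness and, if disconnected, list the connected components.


(X, τ) is disconnected; components = [{66}, {64, 65}].

Find clopen sets (U ∈ τ with X ∖ U ∈ τ):
  U = ∅, X ∖ U = {64, 65, 66} — both open, so U is clopen.
  U = {66}, X ∖ U = {64, 65} — both open, so U is clopen.
  U = {64, 65}, X ∖ U = {66} — both open, so U is clopen.
  U = {64, 65, 66}, X ∖ U = ∅ — both open, so U is clopen.
Nontrivial clopen(s) exist: e.g. {66}. So (X, τ) is disconnected.
Compute connected components by grouping points that agree on all clopens:
  component: {66}
  component: {64, 65}


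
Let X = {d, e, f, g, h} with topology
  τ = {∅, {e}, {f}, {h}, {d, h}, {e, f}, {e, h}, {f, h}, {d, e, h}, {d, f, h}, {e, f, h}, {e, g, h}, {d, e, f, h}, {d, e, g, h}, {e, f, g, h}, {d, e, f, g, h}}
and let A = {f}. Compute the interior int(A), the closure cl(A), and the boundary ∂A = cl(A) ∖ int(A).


int(A) = {f}, cl(A) = {f}, ∂A = ∅.

Closed sets in (X, τ) are complements of opens:
  closed(X, τ) = {∅, {d}, {f}, {g}, {d, f}, {d, g}, {e, g}, {f, g}, {d, e, g}, {d, f, g}, {d, g, h}, {e, f, g}, {d, e, f, g}, {d, e, g, h}, {d, f, g, h}, {d, e, f, g, h}}.
int(A) = ⋃ {U ∈ τ : U ⊆ A}. Opens contained in A: ∅, {f}.
Taking the union of these: int(A) = {f}.
cl(A) = ⋂ {C closed : A ⊆ C}. Closed sets containing A: {f}, {d, f}, {f, g}, {d, f, g}, {e, f, g}, {d, e, f, g}, {d, f, g, h}, {d, e, f, g, h}.
Intersecting these: cl(A) = {f}.
∂A = cl(A) ∖ int(A) = {f} ∖ {f} = ∅.


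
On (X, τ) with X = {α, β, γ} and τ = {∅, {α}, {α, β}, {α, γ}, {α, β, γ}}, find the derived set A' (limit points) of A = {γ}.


A' = ∅

For each x ∈ X, list the open sets U ∈ τ with x ∈ U, then check whether U ∩ (A ∖ {x}) ≠ ∅ for every such U.
  x = α: open {α} ∋ x has {α} ∩ (A ∖ {α}) = ∅, so x is NOT a limit point.
  x = β: open {α, β} ∋ x has {α, β} ∩ (A ∖ {β}) = ∅, so x is NOT a limit point.
  x = γ: open {α, γ} ∋ x has {α, γ} ∩ (A ∖ {γ}) = ∅, so x is NOT a limit point.
Collecting: A' = ∅.


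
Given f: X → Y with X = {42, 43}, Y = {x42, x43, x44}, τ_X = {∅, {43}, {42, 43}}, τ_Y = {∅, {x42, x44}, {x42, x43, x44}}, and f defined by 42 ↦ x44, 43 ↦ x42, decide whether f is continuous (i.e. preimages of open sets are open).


f IS continuous.

Compute f^{-1}(U) for each U ∈ τ_Y:
  U = ∅: f^{-1}(U) = ∅ ∈ τ_X ✓.
  U = {x42, x44}: f^{-1}(U) = {42, 43} ∈ τ_X ✓.
  U = {x42, x43, x44}: f^{-1}(U) = {42, 43} ∈ τ_X ✓.
Every preimage lies in τ_X, so f IS continuous.


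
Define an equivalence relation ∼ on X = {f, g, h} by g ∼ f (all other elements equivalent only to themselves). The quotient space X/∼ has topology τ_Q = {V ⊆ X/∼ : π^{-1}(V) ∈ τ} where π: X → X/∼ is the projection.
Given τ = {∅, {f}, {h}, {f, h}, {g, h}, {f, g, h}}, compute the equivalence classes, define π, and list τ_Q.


X/∼ = {[f=g], [h]}; |τ_Q| = 3.

Equivalence classes: [f=g], [h].
Quotient map π: X → X/∼ sends f ↦ [f=g], g ↦ [f=g], h ↦ [h].
For each subset V ⊆ X/∼, compute π^{-1}(V) ⊆ X and check whether π^{-1}(V) ∈ τ. V is open in τ_Q iff π^{-1}(V) ∈ τ.
  V = {}: π^{-1}(V) = ∅ ∈ τ ✓.
  V = {[f=g]}: π^{-1}(V) = {f, g} ∉ τ ✗.
  V = {[h]}: π^{-1}(V) = {h} ∈ τ ✓.
  V = {[f=g], [h]}: π^{-1}(V) = {f, g, h} ∈ τ ✓.
Open sets in the quotient: τ_Q = {{}, {[h]}, {[f=g], [h]}} (3 elements).


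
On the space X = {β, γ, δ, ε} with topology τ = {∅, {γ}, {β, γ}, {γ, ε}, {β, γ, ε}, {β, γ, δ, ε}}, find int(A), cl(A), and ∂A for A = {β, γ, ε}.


int(A) = {β, γ, ε}, cl(A) = {β, γ, δ, ε}, ∂A = {δ}.

Closed sets in (X, τ) are complements of opens:
  closed(X, τ) = {∅, {δ}, {β, δ}, {δ, ε}, {β, δ, ε}, {β, γ, δ, ε}}.
int(A) = ⋃ {U ∈ τ : U ⊆ A}. Opens contained in A: ∅, {γ}, {β, γ}, {γ, ε}, {β, γ, ε}.
Taking the union of these: int(A) = {β, γ, ε}.
cl(A) = ⋂ {C closed : A ⊆ C}. Closed sets containing A: {β, γ, δ, ε}.
Intersecting these: cl(A) = {β, γ, δ, ε}.
∂A = cl(A) ∖ int(A) = {β, γ, δ, ε} ∖ {β, γ, ε} = {δ}.


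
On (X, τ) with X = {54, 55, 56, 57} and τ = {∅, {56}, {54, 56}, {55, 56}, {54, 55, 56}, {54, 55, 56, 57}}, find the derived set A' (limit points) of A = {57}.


A' = ∅

For each x ∈ X, list the open sets U ∈ τ with x ∈ U, then check whether U ∩ (A ∖ {x}) ≠ ∅ for every such U.
  x = 54: open {54, 56} ∋ x has {54, 56} ∩ (A ∖ {54}) = ∅, so x is NOT a limit point.
  x = 55: open {55, 56} ∋ x has {55, 56} ∩ (A ∖ {55}) = ∅, so x is NOT a limit point.
  x = 56: open {56} ∋ x has {56} ∩ (A ∖ {56}) = ∅, so x is NOT a limit point.
  x = 57: open {54, 55, 56, 57} ∋ x has {54, 55, 56, 57} ∩ (A ∖ {57}) = ∅, so x is NOT a limit point.
Collecting: A' = ∅.


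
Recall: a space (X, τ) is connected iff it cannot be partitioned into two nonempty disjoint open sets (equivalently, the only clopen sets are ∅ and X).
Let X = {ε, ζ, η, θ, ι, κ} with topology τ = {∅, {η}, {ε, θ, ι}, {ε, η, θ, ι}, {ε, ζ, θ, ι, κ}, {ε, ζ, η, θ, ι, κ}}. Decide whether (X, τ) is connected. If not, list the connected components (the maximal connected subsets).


(X, τ) is disconnected; components = [{η}, {ε, ζ, θ, ι, κ}].

Find clopen sets (U ∈ τ with X ∖ U ∈ τ):
  U = ∅, X ∖ U = {ε, ζ, η, θ, ι, κ} — both open, so U is clopen.
  U = {η}, X ∖ U = {ε, ζ, θ, ι, κ} — both open, so U is clopen.
  U = {ε, ζ, θ, ι, κ}, X ∖ U = {η} — both open, so U is clopen.
  U = {ε, ζ, η, θ, ι, κ}, X ∖ U = ∅ — both open, so U is clopen.
Nontrivial clopen(s) exist: e.g. {ε, ζ, θ, ι, κ}. So (X, τ) is disconnected.
Compute connected components by grouping points that agree on all clopens:
  component: {η}
  component: {ε, ζ, θ, ι, κ}


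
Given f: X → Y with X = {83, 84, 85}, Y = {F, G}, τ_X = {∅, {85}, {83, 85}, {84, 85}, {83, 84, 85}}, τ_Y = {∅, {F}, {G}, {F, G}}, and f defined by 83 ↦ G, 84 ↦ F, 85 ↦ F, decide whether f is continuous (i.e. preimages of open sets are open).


f is NOT continuous.

Compute f^{-1}(U) for each U ∈ τ_Y:
  U = ∅: f^{-1}(U) = ∅ ∈ τ_X ✓.
  U = {F}: f^{-1}(U) = {84, 85} ∈ τ_X ✓.
  U = {G}: f^{-1}(U) = {83} ∉ τ_X ✗.
  U = {F, G}: f^{-1}(U) = {83, 84, 85} ∈ τ_X ✓.
Found U = {G} with f^{-1}(U) = {83} not in τ_X. Therefore f is NOT continuous.


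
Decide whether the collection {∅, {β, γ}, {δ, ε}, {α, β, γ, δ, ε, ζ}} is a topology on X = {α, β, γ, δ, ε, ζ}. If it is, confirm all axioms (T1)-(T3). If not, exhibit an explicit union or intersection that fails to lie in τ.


τ is NOT a topology on X.

Axiom (T1): ∅ ∈ τ? Yes; X ∈ τ? Yes.
Axiom (T2/T3): check pairwise unions and intersections of members of τ.
Counterexample for (T2): {β, γ} ∪ {δ, ε} = {β, γ, δ, ε} ∉ τ. Therefore τ is NOT a topology.


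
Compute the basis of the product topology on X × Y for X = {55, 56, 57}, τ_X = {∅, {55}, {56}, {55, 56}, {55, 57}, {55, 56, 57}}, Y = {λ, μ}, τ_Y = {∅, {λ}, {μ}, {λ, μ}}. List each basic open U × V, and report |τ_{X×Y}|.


Basis B = {∅ × ∅, {55} × {λ}, {55} × {μ}, {56} × {λ}, {56} × {μ}, {55} × {λ, μ}, {55, 56} × {λ}, {55, 57} × {λ}, {55, 56} × {μ}, {55, 57} × {μ}, {56} × {λ, μ}, {55, 56, 57} × {λ}, {55, 56, 57} × {μ}, {55, 56} × {λ, μ}, {55, 57} × {λ, μ}, {55, 56, 57} × {λ, μ}}; |τ_{X×Y}| = 36.

Enumerate products U × V with U ∈ τ_X, V ∈ τ_Y (deduplicated):
  ∅ × ∅ = {} (∅)
  {55} × {λ} = {(55,λ)}
  {55} × {μ} = {(55,μ)}
  {56} × {λ} = {(56,λ)}
  {56} × {μ} = {(56,μ)}
  {55} × {λ, μ} = {(55,λ), (55,μ)}
  {55, 56} × {λ} = {(55,λ), (56,λ)}
  {55, 57} × {λ} = {(55,λ), (57,λ)}
  {55, 56} × {μ} = {(55,μ), (56,μ)}
  {55, 57} × {μ} = {(55,μ), (57,μ)}
  {56} × {λ, μ} = {(56,λ), (56,μ)}
  {55, 56, 57} × {λ} = {(55,λ), (56,λ), (57,λ)}
  {55, 56, 57} × {μ} = {(55,μ), (56,μ), (57,μ)}
  {55, 56} × {λ, μ} = {(55,λ), (55,μ), (56,λ), (56,μ)}
  {55, 57} × {λ, μ} = {(55,λ), (55,μ), (57,λ), (57,μ)}
  {55, 56, 57} × {λ, μ} = {(55,λ), (55,μ), (56,λ), (56,μ), (57,λ), (57,μ)}
These 16 distinct sets form the basis B.
Close under arbitrary unions to get τ_{X×Y}; counting gives |τ_{X×Y}| = 36.


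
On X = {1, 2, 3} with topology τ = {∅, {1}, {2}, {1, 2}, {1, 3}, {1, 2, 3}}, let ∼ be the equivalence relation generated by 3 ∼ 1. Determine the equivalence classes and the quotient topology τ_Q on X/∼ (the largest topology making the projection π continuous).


X/∼ = {[1=3], [2]}; |τ_Q| = 4.

Equivalence classes: [1=3], [2].
Quotient map π: X → X/∼ sends 1 ↦ [1=3], 2 ↦ [2], 3 ↦ [1=3].
For each subset V ⊆ X/∼, compute π^{-1}(V) ⊆ X and check whether π^{-1}(V) ∈ τ. V is open in τ_Q iff π^{-1}(V) ∈ τ.
  V = {}: π^{-1}(V) = ∅ ∈ τ ✓.
  V = {[1=3]}: π^{-1}(V) = {1, 3} ∈ τ ✓.
  V = {[2]}: π^{-1}(V) = {2} ∈ τ ✓.
  V = {[1=3], [2]}: π^{-1}(V) = {1, 2, 3} ∈ τ ✓.
Open sets in the quotient: τ_Q = {{}, {[1=3]}, {[2]}, {[1=3], [2]}} (4 elements).


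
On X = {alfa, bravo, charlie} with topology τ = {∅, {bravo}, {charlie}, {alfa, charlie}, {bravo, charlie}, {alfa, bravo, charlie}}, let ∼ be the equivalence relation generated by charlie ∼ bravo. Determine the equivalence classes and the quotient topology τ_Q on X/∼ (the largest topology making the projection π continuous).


X/∼ = {[alfa], [bravo=charlie]}; |τ_Q| = 3.

Equivalence classes: [alfa], [bravo=charlie].
Quotient map π: X → X/∼ sends alfa ↦ [alfa], bravo ↦ [bravo=charlie], charlie ↦ [bravo=charlie].
For each subset V ⊆ X/∼, compute π^{-1}(V) ⊆ X and check whether π^{-1}(V) ∈ τ. V is open in τ_Q iff π^{-1}(V) ∈ τ.
  V = {}: π^{-1}(V) = ∅ ∈ τ ✓.
  V = {[alfa]}: π^{-1}(V) = {alfa} ∉ τ ✗.
  V = {[bravo=charlie]}: π^{-1}(V) = {bravo, charlie} ∈ τ ✓.
  V = {[alfa], [bravo=charlie]}: π^{-1}(V) = {alfa, bravo, charlie} ∈ τ ✓.
Open sets in the quotient: τ_Q = {{}, {[bravo=charlie]}, {[alfa], [bravo=charlie]}} (3 elements).


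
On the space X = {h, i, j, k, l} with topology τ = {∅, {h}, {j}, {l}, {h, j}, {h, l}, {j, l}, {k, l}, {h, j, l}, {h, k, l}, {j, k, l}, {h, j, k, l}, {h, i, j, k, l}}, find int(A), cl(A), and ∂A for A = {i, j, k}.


int(A) = {j}, cl(A) = {i, j, k}, ∂A = {i, k}.

Closed sets in (X, τ) are complements of opens:
  closed(X, τ) = {∅, {i}, {h, i}, {i, j}, {i, k}, {h, i, j}, {h, i, k}, {i, j, k}, {i, k, l}, {h, i, j, k}, {h, i, k, l}, {i, j, k, l}, {h, i, j, k, l}}.
int(A) = ⋃ {U ∈ τ : U ⊆ A}. Opens contained in A: ∅, {j}.
Taking the union of these: int(A) = {j}.
cl(A) = ⋂ {C closed : A ⊆ C}. Closed sets containing A: {i, j, k}, {h, i, j, k}, {i, j, k, l}, {h, i, j, k, l}.
Intersecting these: cl(A) = {i, j, k}.
∂A = cl(A) ∖ int(A) = {i, j, k} ∖ {j} = {i, k}.


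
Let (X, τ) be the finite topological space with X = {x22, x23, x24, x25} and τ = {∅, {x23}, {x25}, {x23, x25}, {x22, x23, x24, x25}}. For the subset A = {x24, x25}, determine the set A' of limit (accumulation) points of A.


A' = {x22, x24}

For each x ∈ X, list the open sets U ∈ τ with x ∈ U, then check whether U ∩ (A ∖ {x}) ≠ ∅ for every such U.
  x = x22: opens ∋ x are {x22, x23, x24, x25}; each meets A ∖ {x22}, so x IS a limit point.
  x = x23: open {x23} ∋ x has {x23} ∩ (A ∖ {x23}) = ∅, so x is NOT a limit point.
  x = x24: opens ∋ x are {x22, x23, x24, x25}; each meets A ∖ {x24}, so x IS a limit point.
  x = x25: open {x25} ∋ x has {x25} ∩ (A ∖ {x25}) = ∅, so x is NOT a limit point.
Collecting: A' = {x22, x24}.


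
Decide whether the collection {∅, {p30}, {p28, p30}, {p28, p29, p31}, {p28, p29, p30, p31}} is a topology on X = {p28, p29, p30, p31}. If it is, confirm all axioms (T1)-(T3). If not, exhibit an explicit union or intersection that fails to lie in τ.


τ is NOT a topology on X.

Axiom (T1): ∅ ∈ τ? Yes; X ∈ τ? Yes.
Axiom (T2/T3): check pairwise unions and intersections of members of τ.
Counterexample for (T3): {p28, p30} ∩ {p28, p29, p31} = {p28} ∉ τ. Therefore τ is NOT a topology.


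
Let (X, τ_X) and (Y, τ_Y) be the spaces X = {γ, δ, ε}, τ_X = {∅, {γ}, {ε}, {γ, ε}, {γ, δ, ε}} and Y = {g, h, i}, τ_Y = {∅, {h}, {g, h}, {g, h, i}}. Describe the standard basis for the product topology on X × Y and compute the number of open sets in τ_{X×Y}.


Basis B = {∅ × ∅, {γ} × {h}, {ε} × {h}, {γ} × {g, h}, {γ, ε} × {h}, {ε} × {g, h}, {γ} × {g, h, i}, {γ, δ, ε} × {h}, {ε} × {g, h, i}, {γ, ε} × {g, h}, {γ, ε} × {g, h, i}, {γ, δ, ε} × {g, h}, {γ, δ, ε} × {g, h, i}}; |τ_{X×Y}| = 30.

Enumerate products U × V with U ∈ τ_X, V ∈ τ_Y (deduplicated):
  ∅ × ∅ = {} (∅)
  {γ} × {h} = {(γ,h)}
  {ε} × {h} = {(ε,h)}
  {γ} × {g, h} = {(γ,g), (γ,h)}
  {γ, ε} × {h} = {(γ,h), (ε,h)}
  {ε} × {g, h} = {(ε,g), (ε,h)}
  {γ} × {g, h, i} = {(γ,g), (γ,h), (γ,i)}
  {γ, δ, ε} × {h} = {(γ,h), (δ,h), (ε,h)}
  {ε} × {g, h, i} = {(ε,g), (ε,h), (ε,i)}
  {γ, ε} × {g, h} = {(γ,g), (γ,h), (ε,g), (ε,h)}
  {γ, ε} × {g, h, i} = {(γ,g), (γ,h), (γ,i), (ε,g), (ε,h), (ε,i)}
  {γ, δ, ε} × {g, h} = {(γ,g), (γ,h), (δ,g), (δ,h), (ε,g), (ε,h)}
  {γ, δ, ε} × {g, h, i} = {(γ,g), (γ,h), (γ,i), (δ,g), (δ,h), (δ,i), (ε,g), (ε,h), (ε,i)}
These 13 distinct sets form the basis B.
Close under arbitrary unions to get τ_{X×Y}; counting gives |τ_{X×Y}| = 30.


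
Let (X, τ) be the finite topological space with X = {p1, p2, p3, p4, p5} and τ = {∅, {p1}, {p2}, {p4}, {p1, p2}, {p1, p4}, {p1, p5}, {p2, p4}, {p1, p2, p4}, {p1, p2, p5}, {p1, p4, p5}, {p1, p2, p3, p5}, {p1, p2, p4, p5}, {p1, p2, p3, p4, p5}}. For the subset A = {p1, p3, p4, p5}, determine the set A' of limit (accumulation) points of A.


A' = {p3, p5}

For each x ∈ X, list the open sets U ∈ τ with x ∈ U, then check whether U ∩ (A ∖ {x}) ≠ ∅ for every such U.
  x = p1: open {p1} ∋ x has {p1} ∩ (A ∖ {p1}) = ∅, so x is NOT a limit point.
  x = p2: open {p2} ∋ x has {p2} ∩ (A ∖ {p2}) = ∅, so x is NOT a limit point.
  x = p3: opens ∋ x are {p1, p2, p3, p5}, {p1, p2, p3, p4, p5}; each meets A ∖ {p3}, so x IS a limit point.
  x = p4: open {p4} ∋ x has {p4} ∩ (A ∖ {p4}) = ∅, so x is NOT a limit point.
  x = p5: opens ∋ x are {p1, p5}, {p1, p2, p5}, {p1, p4, p5}, {p1, p2, p3, p5}, {p1, p2, p4, p5}, {p1, p2, p3, p4, p5}; each meets A ∖ {p5}, so x IS a limit point.
Collecting: A' = {p3, p5}.


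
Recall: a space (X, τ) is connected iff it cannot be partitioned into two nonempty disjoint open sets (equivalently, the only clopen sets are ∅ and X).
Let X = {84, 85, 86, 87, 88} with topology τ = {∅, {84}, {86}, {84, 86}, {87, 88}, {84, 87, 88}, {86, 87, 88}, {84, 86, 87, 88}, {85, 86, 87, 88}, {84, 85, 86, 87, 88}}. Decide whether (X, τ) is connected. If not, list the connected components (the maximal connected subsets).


(X, τ) is disconnected; components = [{84}, {85, 86, 87, 88}].

Find clopen sets (U ∈ τ with X ∖ U ∈ τ):
  U = ∅, X ∖ U = {84, 85, 86, 87, 88} — both open, so U is clopen.
  U = {84}, X ∖ U = {85, 86, 87, 88} — both open, so U is clopen.
  U = {85, 86, 87, 88}, X ∖ U = {84} — both open, so U is clopen.
  U = {84, 85, 86, 87, 88}, X ∖ U = ∅ — both open, so U is clopen.
Nontrivial clopen(s) exist: e.g. {84}. So (X, τ) is disconnected.
Compute connected components by grouping points that agree on all clopens:
  component: {84}
  component: {85, 86, 87, 88}


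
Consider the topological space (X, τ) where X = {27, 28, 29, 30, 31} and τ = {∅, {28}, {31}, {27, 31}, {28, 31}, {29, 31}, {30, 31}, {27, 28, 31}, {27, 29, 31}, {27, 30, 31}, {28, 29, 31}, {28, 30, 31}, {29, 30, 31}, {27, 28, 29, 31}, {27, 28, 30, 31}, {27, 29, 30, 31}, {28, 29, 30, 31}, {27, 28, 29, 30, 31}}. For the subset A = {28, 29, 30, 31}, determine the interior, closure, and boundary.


int(A) = {28, 29, 30, 31}, cl(A) = {27, 28, 29, 30, 31}, ∂A = {27}.

Closed sets in (X, τ) are complements of opens:
  closed(X, τ) = {∅, {27}, {28}, {29}, {30}, {27, 28}, {27, 29}, {27, 30}, {28, 29}, {28, 30}, {29, 30}, {27, 28, 29}, {27, 28, 30}, {27, 29, 30}, {28, 29, 30}, {27, 28, 29, 30}, {27, 29, 30, 31}, {27, 28, 29, 30, 31}}.
int(A) = ⋃ {U ∈ τ : U ⊆ A}. Opens contained in A: ∅, {28}, {31}, {28, 31}, {29, 31}, {30, 31}, {28, 29, 31}, {28, 30, 31}, {29, 30, 31}, {28, 29, 30, 31}.
Taking the union of these: int(A) = {28, 29, 30, 31}.
cl(A) = ⋂ {C closed : A ⊆ C}. Closed sets containing A: {27, 28, 29, 30, 31}.
Intersecting these: cl(A) = {27, 28, 29, 30, 31}.
∂A = cl(A) ∖ int(A) = {27, 28, 29, 30, 31} ∖ {28, 29, 30, 31} = {27}.


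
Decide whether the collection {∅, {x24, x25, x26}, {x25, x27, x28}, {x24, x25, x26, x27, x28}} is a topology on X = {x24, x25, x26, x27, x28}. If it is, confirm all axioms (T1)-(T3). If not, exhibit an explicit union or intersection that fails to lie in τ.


τ is NOT a topology on X.

Axiom (T1): ∅ ∈ τ? Yes; X ∈ τ? Yes.
Axiom (T2/T3): check pairwise unions and intersections of members of τ.
Counterexample for (T3): {x24, x25, x26} ∩ {x25, x27, x28} = {x25} ∉ τ. Therefore τ is NOT a topology.


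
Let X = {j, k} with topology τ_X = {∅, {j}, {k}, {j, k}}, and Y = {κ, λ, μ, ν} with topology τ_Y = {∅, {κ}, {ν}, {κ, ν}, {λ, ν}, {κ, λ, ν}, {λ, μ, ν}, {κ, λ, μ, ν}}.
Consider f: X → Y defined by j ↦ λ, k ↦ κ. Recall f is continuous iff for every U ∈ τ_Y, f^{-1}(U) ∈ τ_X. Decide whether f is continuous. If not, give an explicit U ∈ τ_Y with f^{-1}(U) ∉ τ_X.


f IS continuous.

Compute f^{-1}(U) for each U ∈ τ_Y:
  U = ∅: f^{-1}(U) = ∅ ∈ τ_X ✓.
  U = {κ}: f^{-1}(U) = {k} ∈ τ_X ✓.
  U = {ν}: f^{-1}(U) = ∅ ∈ τ_X ✓.
  U = {κ, ν}: f^{-1}(U) = {k} ∈ τ_X ✓.
  U = {λ, ν}: f^{-1}(U) = {j} ∈ τ_X ✓.
  U = {κ, λ, ν}: f^{-1}(U) = {j, k} ∈ τ_X ✓.
  U = {λ, μ, ν}: f^{-1}(U) = {j} ∈ τ_X ✓.
  U = {κ, λ, μ, ν}: f^{-1}(U) = {j, k} ∈ τ_X ✓.
Every preimage lies in τ_X, so f IS continuous.


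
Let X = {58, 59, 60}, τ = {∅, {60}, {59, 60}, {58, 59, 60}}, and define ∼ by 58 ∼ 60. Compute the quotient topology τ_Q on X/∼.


X/∼ = {[58=60], [59]}; |τ_Q| = 2.

Equivalence classes: [58=60], [59].
Quotient map π: X → X/∼ sends 58 ↦ [58=60], 59 ↦ [59], 60 ↦ [58=60].
For each subset V ⊆ X/∼, compute π^{-1}(V) ⊆ X and check whether π^{-1}(V) ∈ τ. V is open in τ_Q iff π^{-1}(V) ∈ τ.
  V = {}: π^{-1}(V) = ∅ ∈ τ ✓.
  V = {[58=60]}: π^{-1}(V) = {58, 60} ∉ τ ✗.
  V = {[59]}: π^{-1}(V) = {59} ∉ τ ✗.
  V = {[58=60], [59]}: π^{-1}(V) = {58, 59, 60} ∈ τ ✓.
Open sets in the quotient: τ_Q = {{}, {[58=60], [59]}} (2 elements).


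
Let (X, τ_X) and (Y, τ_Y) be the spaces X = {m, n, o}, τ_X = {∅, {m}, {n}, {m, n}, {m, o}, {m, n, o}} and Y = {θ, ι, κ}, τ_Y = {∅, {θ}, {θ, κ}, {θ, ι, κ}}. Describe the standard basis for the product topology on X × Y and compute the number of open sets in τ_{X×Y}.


Basis B = {∅ × ∅, {m} × {θ}, {n} × {θ}, {m} × {θ, κ}, {m, n} × {θ}, {m, o} × {θ}, {n} × {θ, κ}, {m} × {θ, ι, κ}, {m, n, o} × {θ}, {n} × {θ, ι, κ}, {m, n} × {θ, κ}, {m, o} × {θ, κ}, {m, n} × {θ, ι, κ}, {m, o} × {θ, ι, κ}, {m, n, o} × {θ, κ}, {m, n, o} × {θ, ι, κ}}; |τ_{X×Y}| = 40.

Enumerate products U × V with U ∈ τ_X, V ∈ τ_Y (deduplicated):
  ∅ × ∅ = {} (∅)
  {m} × {θ} = {(m,θ)}
  {n} × {θ} = {(n,θ)}
  {m} × {θ, κ} = {(m,θ), (m,κ)}
  {m, n} × {θ} = {(m,θ), (n,θ)}
  {m, o} × {θ} = {(m,θ), (o,θ)}
  {n} × {θ, κ} = {(n,θ), (n,κ)}
  {m} × {θ, ι, κ} = {(m,θ), (m,ι), (m,κ)}
  {m, n, o} × {θ} = {(m,θ), (n,θ), (o,θ)}
  {n} × {θ, ι, κ} = {(n,θ), (n,ι), (n,κ)}
  {m, n} × {θ, κ} = {(m,θ), (m,κ), (n,θ), (n,κ)}
  {m, o} × {θ, κ} = {(m,θ), (m,κ), (o,θ), (o,κ)}
  {m, n} × {θ, ι, κ} = {(m,θ), (m,ι), (m,κ), (n,θ), (n,ι), (n,κ)}
  {m, o} × {θ, ι, κ} = {(m,θ), (m,ι), (m,κ), (o,θ), (o,ι), (o,κ)}
  {m, n, o} × {θ, κ} = {(m,θ), (m,κ), (n,θ), (n,κ), (o,θ), (o,κ)}
  {m, n, o} × {θ, ι, κ} = {(m,θ), (m,ι), (m,κ), (n,θ), (n,ι), (n,κ), (o,θ), (o,ι), (o,κ)}
These 16 distinct sets form the basis B.
Close under arbitrary unions to get τ_{X×Y}; counting gives |τ_{X×Y}| = 40.
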